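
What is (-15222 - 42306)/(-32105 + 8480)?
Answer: 6392/2625 ≈ 2.4350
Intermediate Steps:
(-15222 - 42306)/(-32105 + 8480) = -57528/(-23625) = -57528*(-1/23625) = 6392/2625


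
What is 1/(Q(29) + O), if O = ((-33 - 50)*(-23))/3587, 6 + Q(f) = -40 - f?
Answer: -3587/267116 ≈ -0.013429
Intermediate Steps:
Q(f) = -46 - f (Q(f) = -6 + (-40 - f) = -46 - f)
O = 1909/3587 (O = -83*(-23)*(1/3587) = 1909*(1/3587) = 1909/3587 ≈ 0.53220)
1/(Q(29) + O) = 1/((-46 - 1*29) + 1909/3587) = 1/((-46 - 29) + 1909/3587) = 1/(-75 + 1909/3587) = 1/(-267116/3587) = -3587/267116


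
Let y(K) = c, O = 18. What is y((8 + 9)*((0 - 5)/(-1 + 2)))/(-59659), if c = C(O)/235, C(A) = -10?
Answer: 2/2803973 ≈ 7.1327e-7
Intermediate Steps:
c = -2/47 (c = -10/235 = -10*1/235 = -2/47 ≈ -0.042553)
y(K) = -2/47
y((8 + 9)*((0 - 5)/(-1 + 2)))/(-59659) = -2/47/(-59659) = -2/47*(-1/59659) = 2/2803973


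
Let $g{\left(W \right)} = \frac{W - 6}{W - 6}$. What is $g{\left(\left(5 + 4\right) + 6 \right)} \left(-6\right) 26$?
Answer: $-156$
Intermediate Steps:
$g{\left(W \right)} = 1$ ($g{\left(W \right)} = \frac{-6 + W}{-6 + W} = 1$)
$g{\left(\left(5 + 4\right) + 6 \right)} \left(-6\right) 26 = 1 \left(-6\right) 26 = \left(-6\right) 26 = -156$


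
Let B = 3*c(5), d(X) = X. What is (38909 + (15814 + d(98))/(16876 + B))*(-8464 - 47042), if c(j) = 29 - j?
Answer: -9150797478966/4237 ≈ -2.1597e+9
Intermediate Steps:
B = 72 (B = 3*(29 - 1*5) = 3*(29 - 5) = 3*24 = 72)
(38909 + (15814 + d(98))/(16876 + B))*(-8464 - 47042) = (38909 + (15814 + 98)/(16876 + 72))*(-8464 - 47042) = (38909 + 15912/16948)*(-55506) = (38909 + 15912*(1/16948))*(-55506) = (38909 + 3978/4237)*(-55506) = (164861411/4237)*(-55506) = -9150797478966/4237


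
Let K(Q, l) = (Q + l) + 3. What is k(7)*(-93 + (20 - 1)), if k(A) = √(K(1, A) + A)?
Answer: -222*√2 ≈ -313.96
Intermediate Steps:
K(Q, l) = 3 + Q + l
k(A) = √(4 + 2*A) (k(A) = √((3 + 1 + A) + A) = √((4 + A) + A) = √(4 + 2*A))
k(7)*(-93 + (20 - 1)) = √(4 + 2*7)*(-93 + (20 - 1)) = √(4 + 14)*(-93 + 19) = √18*(-74) = (3*√2)*(-74) = -222*√2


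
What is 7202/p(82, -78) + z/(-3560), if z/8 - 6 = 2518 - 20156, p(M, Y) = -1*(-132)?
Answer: 2766157/29370 ≈ 94.183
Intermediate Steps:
p(M, Y) = 132
z = -141056 (z = 48 + 8*(2518 - 20156) = 48 + 8*(-17638) = 48 - 141104 = -141056)
7202/p(82, -78) + z/(-3560) = 7202/132 - 141056/(-3560) = 7202*(1/132) - 141056*(-1/3560) = 3601/66 + 17632/445 = 2766157/29370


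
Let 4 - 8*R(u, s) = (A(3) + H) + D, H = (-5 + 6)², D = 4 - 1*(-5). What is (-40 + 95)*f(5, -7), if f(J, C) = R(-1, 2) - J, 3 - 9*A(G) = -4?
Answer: -23155/72 ≈ -321.60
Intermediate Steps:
A(G) = 7/9 (A(G) = ⅓ - ⅑*(-4) = ⅓ + 4/9 = 7/9)
D = 9 (D = 4 + 5 = 9)
H = 1 (H = 1² = 1)
R(u, s) = -61/72 (R(u, s) = ½ - ((7/9 + 1) + 9)/8 = ½ - (16/9 + 9)/8 = ½ - ⅛*97/9 = ½ - 97/72 = -61/72)
f(J, C) = -61/72 - J
(-40 + 95)*f(5, -7) = (-40 + 95)*(-61/72 - 1*5) = 55*(-61/72 - 5) = 55*(-421/72) = -23155/72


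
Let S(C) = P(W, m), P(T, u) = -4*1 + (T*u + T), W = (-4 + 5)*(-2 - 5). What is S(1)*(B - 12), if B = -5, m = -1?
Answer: 68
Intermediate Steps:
W = -7 (W = 1*(-7) = -7)
P(T, u) = -4 + T + T*u (P(T, u) = -4 + (T + T*u) = -4 + T + T*u)
S(C) = -4 (S(C) = -4 - 7 - 7*(-1) = -4 - 7 + 7 = -4)
S(1)*(B - 12) = -4*(-5 - 12) = -4*(-17) = 68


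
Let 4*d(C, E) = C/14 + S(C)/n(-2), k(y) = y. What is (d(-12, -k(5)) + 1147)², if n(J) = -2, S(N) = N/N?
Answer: 4123309369/3136 ≈ 1.3148e+6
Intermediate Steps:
S(N) = 1
d(C, E) = -⅛ + C/56 (d(C, E) = (C/14 + 1/(-2))/4 = (C*(1/14) + 1*(-½))/4 = (C/14 - ½)/4 = (-½ + C/14)/4 = -⅛ + C/56)
(d(-12, -k(5)) + 1147)² = ((-⅛ + (1/56)*(-12)) + 1147)² = ((-⅛ - 3/14) + 1147)² = (-19/56 + 1147)² = (64213/56)² = 4123309369/3136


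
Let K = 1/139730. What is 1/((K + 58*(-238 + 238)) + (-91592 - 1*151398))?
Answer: -139730/33952992699 ≈ -4.1154e-6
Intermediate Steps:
K = 1/139730 ≈ 7.1567e-6
1/((K + 58*(-238 + 238)) + (-91592 - 1*151398)) = 1/((1/139730 + 58*(-238 + 238)) + (-91592 - 1*151398)) = 1/((1/139730 + 58*0) + (-91592 - 151398)) = 1/((1/139730 + 0) - 242990) = 1/(1/139730 - 242990) = 1/(-33952992699/139730) = -139730/33952992699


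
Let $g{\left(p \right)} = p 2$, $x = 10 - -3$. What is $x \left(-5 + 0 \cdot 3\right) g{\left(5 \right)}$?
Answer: $-650$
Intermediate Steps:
$x = 13$ ($x = 10 + 3 = 13$)
$g{\left(p \right)} = 2 p$
$x \left(-5 + 0 \cdot 3\right) g{\left(5 \right)} = 13 \left(-5 + 0 \cdot 3\right) 2 \cdot 5 = 13 \left(-5 + 0\right) 10 = 13 \left(-5\right) 10 = \left(-65\right) 10 = -650$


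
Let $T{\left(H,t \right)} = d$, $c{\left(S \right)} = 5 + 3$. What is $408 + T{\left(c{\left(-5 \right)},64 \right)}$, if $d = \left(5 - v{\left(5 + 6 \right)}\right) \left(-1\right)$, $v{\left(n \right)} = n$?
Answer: $414$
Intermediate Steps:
$c{\left(S \right)} = 8$
$d = 6$ ($d = \left(5 - \left(5 + 6\right)\right) \left(-1\right) = \left(5 - 11\right) \left(-1\right) = \left(-6\right) \left(-1\right) = 6$)
$T{\left(H,t \right)} = 6$
$408 + T{\left(c{\left(-5 \right)},64 \right)} = 408 + 6 = 414$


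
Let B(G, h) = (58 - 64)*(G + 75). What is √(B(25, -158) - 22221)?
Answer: I*√22821 ≈ 151.07*I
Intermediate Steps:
B(G, h) = -450 - 6*G (B(G, h) = -6*(75 + G) = -450 - 6*G)
√(B(25, -158) - 22221) = √((-450 - 6*25) - 22221) = √((-450 - 150) - 22221) = √(-600 - 22221) = √(-22821) = I*√22821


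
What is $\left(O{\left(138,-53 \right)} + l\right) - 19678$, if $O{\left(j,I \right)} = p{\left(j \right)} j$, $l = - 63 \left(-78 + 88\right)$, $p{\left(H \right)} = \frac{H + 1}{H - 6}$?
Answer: $- \frac{443579}{22} \approx -20163.0$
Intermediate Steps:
$p{\left(H \right)} = \frac{1 + H}{-6 + H}$
$l = -630$ ($l = \left(-63\right) 10 = -630$)
$O{\left(j,I \right)} = \frac{j \left(1 + j\right)}{-6 + j}$ ($O{\left(j,I \right)} = \frac{1 + j}{-6 + j} j = \frac{j \left(1 + j\right)}{-6 + j}$)
$\left(O{\left(138,-53 \right)} + l\right) - 19678 = \left(\frac{138 \left(1 + 138\right)}{-6 + 138} - 630\right) - 19678 = \left(138 \cdot \frac{1}{132} \cdot 139 - 630\right) - 19678 = \left(\frac{3197}{22} - 630\right) - 19678 = - \frac{10663}{22} - 19678 = - \frac{443579}{22}$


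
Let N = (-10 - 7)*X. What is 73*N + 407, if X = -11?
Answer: 14058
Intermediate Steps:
N = 187 (N = (-10 - 7)*(-11) = -17*(-11) = 187)
73*N + 407 = 73*187 + 407 = 13651 + 407 = 14058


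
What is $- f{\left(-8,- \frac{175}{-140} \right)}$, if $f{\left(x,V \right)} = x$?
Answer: $8$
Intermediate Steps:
$- f{\left(-8,- \frac{175}{-140} \right)} = \left(-1\right) \left(-8\right) = 8$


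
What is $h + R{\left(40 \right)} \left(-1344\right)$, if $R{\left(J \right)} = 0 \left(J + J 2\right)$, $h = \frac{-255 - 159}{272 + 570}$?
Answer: $- \frac{207}{421} \approx -0.49169$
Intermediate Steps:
$h = - \frac{207}{421}$ ($h = - \frac{414}{842} = \left(-414\right) \frac{1}{842} = - \frac{207}{421} \approx -0.49169$)
$R{\left(J \right)} = 0$ ($R{\left(J \right)} = 0 \left(J + 2 J\right) = 0 \cdot 3 J = 0$)
$h + R{\left(40 \right)} \left(-1344\right) = - \frac{207}{421} + 0 \left(-1344\right) = - \frac{207}{421} + 0 = - \frac{207}{421}$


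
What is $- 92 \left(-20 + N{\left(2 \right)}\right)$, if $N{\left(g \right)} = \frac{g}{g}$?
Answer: $1748$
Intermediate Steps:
$N{\left(g \right)} = 1$
$- 92 \left(-20 + N{\left(2 \right)}\right) = - 92 \left(-20 + 1\right) = \left(-92\right) \left(-19\right) = 1748$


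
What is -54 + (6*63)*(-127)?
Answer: -48060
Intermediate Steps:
-54 + (6*63)*(-127) = -54 + 378*(-127) = -54 - 48006 = -48060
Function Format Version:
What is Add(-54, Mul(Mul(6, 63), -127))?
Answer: -48060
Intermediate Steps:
Add(-54, Mul(Mul(6, 63), -127)) = Add(-54, Mul(378, -127)) = Add(-54, -48006) = -48060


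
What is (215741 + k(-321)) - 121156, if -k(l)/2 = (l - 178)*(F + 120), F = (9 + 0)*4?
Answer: 250273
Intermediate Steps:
F = 36 (F = 9*4 = 36)
k(l) = 55536 - 312*l (k(l) = -2*(l - 178)*(36 + 120) = -2*(-178 + l)*156 = -2*(-27768 + 156*l) = 55536 - 312*l)
(215741 + k(-321)) - 121156 = (215741 + (55536 - 312*(-321))) - 121156 = (215741 + (55536 + 100152)) - 121156 = (215741 + 155688) - 121156 = 371429 - 121156 = 250273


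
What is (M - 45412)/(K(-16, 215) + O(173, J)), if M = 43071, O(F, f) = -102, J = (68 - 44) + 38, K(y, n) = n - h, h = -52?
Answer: -2341/165 ≈ -14.188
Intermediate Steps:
K(y, n) = 52 + n (K(y, n) = n - 1*(-52) = n + 52 = 52 + n)
J = 62 (J = 24 + 38 = 62)
(M - 45412)/(K(-16, 215) + O(173, J)) = (43071 - 45412)/((52 + 215) - 102) = -2341/(267 - 102) = -2341/165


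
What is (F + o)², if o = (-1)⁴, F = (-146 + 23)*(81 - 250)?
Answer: 432140944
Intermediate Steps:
F = 20787 (F = -123*(-169) = 20787)
o = 1
(F + o)² = (20787 + 1)² = 20788² = 432140944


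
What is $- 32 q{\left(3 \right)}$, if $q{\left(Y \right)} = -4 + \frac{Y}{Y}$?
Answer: $96$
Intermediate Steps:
$q{\left(Y \right)} = -3$ ($q{\left(Y \right)} = -4 + 1 = -3$)
$- 32 q{\left(3 \right)} = \left(-32\right) \left(-3\right) = 96$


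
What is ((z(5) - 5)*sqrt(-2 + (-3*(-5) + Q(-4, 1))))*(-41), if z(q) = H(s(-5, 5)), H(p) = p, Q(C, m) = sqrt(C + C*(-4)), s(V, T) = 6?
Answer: -41*sqrt(13 + 2*sqrt(3)) ≈ -166.36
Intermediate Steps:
Q(C, m) = sqrt(3)*sqrt(-C) (Q(C, m) = sqrt(C - 4*C) = sqrt(-3*C) = sqrt(3)*sqrt(-C))
z(q) = 6
((z(5) - 5)*sqrt(-2 + (-3*(-5) + Q(-4, 1))))*(-41) = ((6 - 5)*sqrt(-2 + (-3*(-5) + sqrt(3)*sqrt(-1*(-4)))))*(-41) = (1*sqrt(-2 + (15 + sqrt(3)*sqrt(4))))*(-41) = (1*sqrt(-2 + (15 + sqrt(3)*2)))*(-41) = (1*sqrt(-2 + (15 + 2*sqrt(3))))*(-41) = (1*sqrt(13 + 2*sqrt(3)))*(-41) = sqrt(13 + 2*sqrt(3))*(-41) = -41*sqrt(13 + 2*sqrt(3))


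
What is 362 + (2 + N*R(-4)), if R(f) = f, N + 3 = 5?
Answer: 356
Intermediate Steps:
N = 2 (N = -3 + 5 = 2)
362 + (2 + N*R(-4)) = 362 + (2 + 2*(-4)) = 362 + (2 - 8) = 362 - 6 = 356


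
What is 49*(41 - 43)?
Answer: -98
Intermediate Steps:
49*(41 - 43) = 49*(-2) = -98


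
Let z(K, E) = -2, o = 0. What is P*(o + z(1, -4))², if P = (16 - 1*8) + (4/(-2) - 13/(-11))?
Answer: 316/11 ≈ 28.727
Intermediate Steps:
P = 79/11 (P = (16 - 8) + (4*(-½) - 13*(-1/11)) = 8 + (-2 + 13/11) = 8 - 9/11 = 79/11 ≈ 7.1818)
P*(o + z(1, -4))² = 79*(0 - 2)²/11 = (79/11)*(-2)² = (79/11)*4 = 316/11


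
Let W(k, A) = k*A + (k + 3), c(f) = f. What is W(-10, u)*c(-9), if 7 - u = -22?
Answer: 2673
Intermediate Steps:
u = 29 (u = 7 - 1*(-22) = 7 + 22 = 29)
W(k, A) = 3 + k + A*k (W(k, A) = A*k + (3 + k) = 3 + k + A*k)
W(-10, u)*c(-9) = (3 - 10 + 29*(-10))*(-9) = (3 - 10 - 290)*(-9) = -297*(-9) = 2673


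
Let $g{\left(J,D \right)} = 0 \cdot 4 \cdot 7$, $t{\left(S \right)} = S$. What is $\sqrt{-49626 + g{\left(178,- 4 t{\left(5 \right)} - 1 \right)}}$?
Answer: $3 i \sqrt{5514} \approx 222.77 i$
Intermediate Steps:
$g{\left(J,D \right)} = 0$ ($g{\left(J,D \right)} = 0 \cdot 7 = 0$)
$\sqrt{-49626 + g{\left(178,- 4 t{\left(5 \right)} - 1 \right)}} = \sqrt{-49626 + 0} = \sqrt{-49626} = 3 i \sqrt{5514}$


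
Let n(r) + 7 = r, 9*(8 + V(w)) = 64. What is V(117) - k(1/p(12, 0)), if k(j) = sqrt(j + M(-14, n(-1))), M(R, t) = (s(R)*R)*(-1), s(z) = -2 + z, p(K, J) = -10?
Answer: -8/9 - 3*I*sqrt(2490)/10 ≈ -0.88889 - 14.97*I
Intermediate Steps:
V(w) = -8/9 (V(w) = -8 + (1/9)*64 = -8 + 64/9 = -8/9)
n(r) = -7 + r
M(R, t) = -R*(-2 + R) (M(R, t) = ((-2 + R)*R)*(-1) = (R*(-2 + R))*(-1) = -R*(-2 + R))
k(j) = sqrt(-224 + j) (k(j) = sqrt(j - 14*(2 - 1*(-14))) = sqrt(j - 14*(2 + 14)) = sqrt(j - 14*16) = sqrt(j - 224) = sqrt(-224 + j))
V(117) - k(1/p(12, 0)) = -8/9 - sqrt(-224 + 1/(-10)) = -8/9 - sqrt(-224 - 1/10) = -8/9 - sqrt(-2241/10) = -8/9 - 3*I*sqrt(2490)/10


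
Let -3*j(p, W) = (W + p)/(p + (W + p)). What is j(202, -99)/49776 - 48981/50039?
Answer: -2230846758257/2279028256560 ≈ -0.97886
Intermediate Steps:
j(p, W) = -(W + p)/(3*(W + 2*p)) (j(p, W) = -(W + p)/(3*(p + (W + p))) = -(W + p)/(3*(W + 2*p)))
j(202, -99)/49776 - 48981/50039 = ((-1*(-99) - 1*202)/(3*(-99 + 2*202)))/49776 - 48981/50039 = ((99 - 202)/(3*(-99 + 404)))*(1/49776) - 48981*1/50039 = ((1/3)*(-103)/305)*(1/49776) - 48981/50039 = ((1/3)*(1/305)*(-103))*(1/49776) - 48981/50039 = -103/915*1/49776 - 48981/50039 = -103/45545040 - 48981/50039 = -2230846758257/2279028256560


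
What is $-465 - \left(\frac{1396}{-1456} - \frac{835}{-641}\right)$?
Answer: $- \frac{108575891}{233324} \approx -465.34$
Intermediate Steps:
$-465 - \left(\frac{1396}{-1456} - \frac{835}{-641}\right) = -465 - \left(1396 \left(- \frac{1}{1456}\right) - - \frac{835}{641}\right) = -465 - \left(- \frac{349}{364} + \frac{835}{641}\right) = -465 - \frac{80231}{233324} = - \frac{108575891}{233324}$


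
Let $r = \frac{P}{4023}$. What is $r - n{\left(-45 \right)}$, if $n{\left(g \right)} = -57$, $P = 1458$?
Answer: $\frac{8547}{149} \approx 57.362$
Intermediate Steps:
$r = \frac{54}{149}$ ($r = \frac{1458}{4023} = 1458 \cdot \frac{1}{4023} = \frac{54}{149} \approx 0.36242$)
$r - n{\left(-45 \right)} = \frac{54}{149} - -57 = \frac{54}{149} + 57 = \frac{8547}{149}$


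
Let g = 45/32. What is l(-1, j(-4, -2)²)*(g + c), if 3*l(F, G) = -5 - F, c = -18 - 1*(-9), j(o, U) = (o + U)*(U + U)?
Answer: 81/8 ≈ 10.125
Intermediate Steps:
j(o, U) = 2*U*(U + o) (j(o, U) = (U + o)*(2*U) = 2*U*(U + o))
c = -9 (c = -18 + 9 = -9)
l(F, G) = -5/3 - F/3 (l(F, G) = (-5 - F)/3 = -5/3 - F/3)
g = 45/32 (g = 45*(1/32) = 45/32 ≈ 1.4063)
l(-1, j(-4, -2)²)*(g + c) = (-5/3 - ⅓*(-1))*(45/32 - 9) = (-5/3 + ⅓)*(-243/32) = -4/3*(-243/32) = 81/8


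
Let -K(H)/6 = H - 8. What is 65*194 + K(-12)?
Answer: 12730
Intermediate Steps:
K(H) = 48 - 6*H (K(H) = -6*(H - 8) = -6*(-8 + H) = 48 - 6*H)
65*194 + K(-12) = 65*194 + (48 - 6*(-12)) = 12610 + (48 + 72) = 12610 + 120 = 12730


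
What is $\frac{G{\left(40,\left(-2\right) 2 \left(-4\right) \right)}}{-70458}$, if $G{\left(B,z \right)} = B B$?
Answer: $- \frac{800}{35229} \approx -0.022709$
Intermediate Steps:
$G{\left(B,z \right)} = B^{2}$
$\frac{G{\left(40,\left(-2\right) 2 \left(-4\right) \right)}}{-70458} = \frac{40^{2}}{-70458} = 1600 \left(- \frac{1}{70458}\right) = - \frac{800}{35229}$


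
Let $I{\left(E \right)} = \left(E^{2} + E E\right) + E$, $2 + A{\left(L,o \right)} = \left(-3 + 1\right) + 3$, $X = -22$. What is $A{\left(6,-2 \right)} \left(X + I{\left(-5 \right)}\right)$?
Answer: $-23$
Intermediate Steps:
$A{\left(L,o \right)} = -1$ ($A{\left(L,o \right)} = -2 + \left(\left(-3 + 1\right) + 3\right) = -2 + \left(-2 + 3\right) = -2 + 1 = -1$)
$I{\left(E \right)} = E + 2 E^{2}$ ($I{\left(E \right)} = \left(E^{2} + E^{2}\right) + E = 2 E^{2} + E = E + 2 E^{2}$)
$A{\left(6,-2 \right)} \left(X + I{\left(-5 \right)}\right) = - (-22 - 5 \left(1 + 2 \left(-5\right)\right)) = - (-22 - 5 \left(1 - 10\right)) = - (-22 - -45) = - (-22 + 45) = \left(-1\right) 23 = -23$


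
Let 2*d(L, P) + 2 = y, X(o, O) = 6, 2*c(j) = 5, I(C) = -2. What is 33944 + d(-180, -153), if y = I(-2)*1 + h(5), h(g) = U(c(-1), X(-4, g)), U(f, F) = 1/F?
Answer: 407305/12 ≈ 33942.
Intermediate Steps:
c(j) = 5/2 (c(j) = (½)*5 = 5/2)
h(g) = ⅙ (h(g) = 1/6 = ⅙)
y = -11/6 (y = -2*1 + ⅙ = -2 + ⅙ = -11/6 ≈ -1.8333)
d(L, P) = -23/12 (d(L, P) = -1 + (½)*(-11/6) = -1 - 11/12 = -23/12)
33944 + d(-180, -153) = 33944 - 23/12 = 407305/12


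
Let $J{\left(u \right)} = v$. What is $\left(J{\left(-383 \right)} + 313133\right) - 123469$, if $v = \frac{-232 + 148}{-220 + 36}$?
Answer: $\frac{8724565}{46} \approx 1.8966 \cdot 10^{5}$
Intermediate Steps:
$v = \frac{21}{46}$ ($v = - \frac{84}{-184} = \left(-84\right) \left(- \frac{1}{184}\right) = \frac{21}{46} \approx 0.45652$)
$J{\left(u \right)} = \frac{21}{46}$
$\left(J{\left(-383 \right)} + 313133\right) - 123469 = \left(\frac{21}{46} + 313133\right) - 123469 = \frac{14404139}{46} - 123469 = \frac{8724565}{46}$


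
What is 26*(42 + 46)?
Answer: 2288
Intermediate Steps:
26*(42 + 46) = 26*88 = 2288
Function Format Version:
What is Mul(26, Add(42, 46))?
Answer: 2288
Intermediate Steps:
Mul(26, Add(42, 46)) = Mul(26, 88) = 2288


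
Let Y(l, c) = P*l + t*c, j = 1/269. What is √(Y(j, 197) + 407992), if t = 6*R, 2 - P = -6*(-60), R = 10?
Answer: √30377919830/269 ≈ 647.93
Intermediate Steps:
P = -358 (P = 2 - (-6)*(-60) = 2 - 1*360 = 2 - 360 = -358)
t = 60 (t = 6*10 = 60)
j = 1/269 ≈ 0.0037175
Y(l, c) = -358*l + 60*c
√(Y(j, 197) + 407992) = √((-358*1/269 + 60*197) + 407992) = √((-358/269 + 11820) + 407992) = √(3179222/269 + 407992) = √(112929070/269) = √30377919830/269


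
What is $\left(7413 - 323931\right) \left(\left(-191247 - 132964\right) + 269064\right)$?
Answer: $17455018146$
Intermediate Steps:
$\left(7413 - 323931\right) \left(\left(-191247 - 132964\right) + 269064\right) = - 316518 \left(-324211 + 269064\right) = \left(-316518\right) \left(-55147\right) = 17455018146$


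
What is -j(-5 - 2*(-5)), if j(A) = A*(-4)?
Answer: 20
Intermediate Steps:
j(A) = -4*A
-j(-5 - 2*(-5)) = -(-4)*(-5 - 2*(-5)) = -(-4)*(-5 + 10) = -(-4)*5 = -1*(-20) = 20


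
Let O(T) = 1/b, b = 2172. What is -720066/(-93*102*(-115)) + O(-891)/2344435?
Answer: -13580212254649/20573833163740 ≈ -0.66007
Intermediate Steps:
O(T) = 1/2172
-720066/(-93*102*(-115)) + O(-891)/2344435 = -720066/(-93*102*(-115)) + (1/2172)/2344435 = -720066/((-9486*(-115))) + (1/2172)*(1/2344435) = -720066/1090890 + 1/5092112820 = -720066*1/1090890 + 1/5092112820 = -120011/181815 + 1/5092112820 = -13580212254649/20573833163740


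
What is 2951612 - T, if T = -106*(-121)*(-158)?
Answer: 4978120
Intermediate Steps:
T = -2026508 (T = 12826*(-158) = -2026508)
2951612 - T = 2951612 - 1*(-2026508) = 2951612 + 2026508 = 4978120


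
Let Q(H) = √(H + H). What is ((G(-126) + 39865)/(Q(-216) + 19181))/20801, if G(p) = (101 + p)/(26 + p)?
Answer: 3058621441/30611682902372 - 478383*I*√3/7652920725593 ≈ 9.9917e-5 - 1.0827e-7*I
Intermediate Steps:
Q(H) = √2*√H (Q(H) = √(2*H) = √2*√H)
G(p) = (101 + p)/(26 + p)
((G(-126) + 39865)/(Q(-216) + 19181))/20801 = (((101 - 126)/(26 - 126) + 39865)/(√2*√(-216) + 19181))/20801 = ((-25/(-100) + 39865)/(√2*(6*I*√6) + 19181))*(1/20801) = ((-1/100*(-25) + 39865)/(12*I*√3 + 19181))*(1/20801) = ((¼ + 39865)/(19181 + 12*I*√3))*(1/20801) = (159461/(4*(19181 + 12*I*√3)))*(1/20801) = 159461/(83204*(19181 + 12*I*√3))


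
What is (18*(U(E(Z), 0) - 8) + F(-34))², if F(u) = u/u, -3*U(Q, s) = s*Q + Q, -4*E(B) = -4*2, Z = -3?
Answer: 24025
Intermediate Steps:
E(B) = 2 (E(B) = -(-1)*2 = -¼*(-8) = 2)
U(Q, s) = -Q/3 - Q*s/3 (U(Q, s) = -(s*Q + Q)/3 = -(Q*s + Q)/3 = -(Q + Q*s)/3 = -Q/3 - Q*s/3)
F(u) = 1
(18*(U(E(Z), 0) - 8) + F(-34))² = (18*(-⅓*2*(1 + 0) - 8) + 1)² = (18*(-⅓*2*1 - 8) + 1)² = (18*(-⅔ - 8) + 1)² = (18*(-26/3) + 1)² = (-156 + 1)² = (-155)² = 24025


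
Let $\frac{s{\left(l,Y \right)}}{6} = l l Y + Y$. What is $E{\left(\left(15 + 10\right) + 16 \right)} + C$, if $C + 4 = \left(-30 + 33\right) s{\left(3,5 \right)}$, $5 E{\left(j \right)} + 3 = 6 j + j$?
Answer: $\frac{4764}{5} \approx 952.8$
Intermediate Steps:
$s{\left(l,Y \right)} = 6 Y + 6 Y l^{2}$ ($s{\left(l,Y \right)} = 6 \left(l l Y + Y\right) = 6 \left(l^{2} Y + Y\right) = 6 \left(Y l^{2} + Y\right) = 6 \left(Y + Y l^{2}\right) = 6 Y + 6 Y l^{2}$)
$E{\left(j \right)} = - \frac{3}{5} + \frac{7 j}{5}$ ($E{\left(j \right)} = - \frac{3}{5} + \frac{6 j + j}{5} = - \frac{3}{5} + \frac{7 j}{5}$)
$C = 896$ ($C = -4 + \left(-30 + 33\right) 6 \cdot 5 \left(1 + 3^{2}\right) = -4 + 3 \cdot 6 \cdot 5 \left(1 + 9\right) = -4 + 3 \cdot 6 \cdot 5 \cdot 10 = -4 + 3 \cdot 300 = -4 + 900 = 896$)
$E{\left(\left(15 + 10\right) + 16 \right)} + C = \left(- \frac{3}{5} + \frac{7 \left(\left(15 + 10\right) + 16\right)}{5}\right) + 896 = \left(- \frac{3}{5} + \frac{7 \left(25 + 16\right)}{5}\right) + 896 = \left(- \frac{3}{5} + \frac{7}{5} \cdot 41\right) + 896 = \left(- \frac{3}{5} + \frac{287}{5}\right) + 896 = \frac{284}{5} + 896 = \frac{4764}{5}$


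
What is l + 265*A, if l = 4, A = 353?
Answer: 93549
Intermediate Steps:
l + 265*A = 4 + 265*353 = 4 + 93545 = 93549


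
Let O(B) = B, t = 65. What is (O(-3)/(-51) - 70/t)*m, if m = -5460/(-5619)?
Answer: -31500/31841 ≈ -0.98929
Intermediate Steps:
m = 1820/1873 (m = -5460*(-1/5619) = 1820/1873 ≈ 0.97170)
(O(-3)/(-51) - 70/t)*m = (-3/(-51) - 70/65)*(1820/1873) = (-3*(-1/51) - 70*1/65)*(1820/1873) = (1/17 - 14/13)*(1820/1873) = -225/221*1820/1873 = -31500/31841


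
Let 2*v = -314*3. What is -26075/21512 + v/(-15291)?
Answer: -129526891/109646664 ≈ -1.1813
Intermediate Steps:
v = -471 (v = (-314*3)/2 = (½)*(-942) = -471)
-26075/21512 + v/(-15291) = -26075/21512 - 471/(-15291) = -26075*1/21512 - 471*(-1/15291) = -26075/21512 + 157/5097 = -129526891/109646664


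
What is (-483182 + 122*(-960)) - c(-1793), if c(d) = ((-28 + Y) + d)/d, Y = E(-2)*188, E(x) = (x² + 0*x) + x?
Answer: -1076342931/1793 ≈ -6.0030e+5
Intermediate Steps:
E(x) = x + x² (E(x) = (x² + 0) + x = x² + x = x + x²)
Y = 376 (Y = -2*(1 - 2)*188 = -2*(-1)*188 = 2*188 = 376)
c(d) = (348 + d)/d (c(d) = ((-28 + 376) + d)/d = (348 + d)/d)
(-483182 + 122*(-960)) - c(-1793) = (-483182 + 122*(-960)) - (348 - 1793)/(-1793) = (-483182 - 117120) - (-1)*(-1445)/1793 = -600302 - 1*1445/1793 = -600302 - 1445/1793 = -1076342931/1793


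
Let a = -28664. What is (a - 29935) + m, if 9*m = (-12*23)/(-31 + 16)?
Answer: -2636863/45 ≈ -58597.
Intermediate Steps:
m = 92/45 (m = ((-12*23)/(-31 + 16))/9 = (-276/(-15))/9 = (-276*(-1/15))/9 = (1/9)*(92/5) = 92/45 ≈ 2.0444)
(a - 29935) + m = (-28664 - 29935) + 92/45 = -58599 + 92/45 = -2636863/45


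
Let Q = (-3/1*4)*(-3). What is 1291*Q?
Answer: 46476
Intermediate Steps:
Q = 36 (Q = (-3*1*4)*(-3) = -3*4*(-3) = -12*(-3) = 36)
1291*Q = 1291*36 = 46476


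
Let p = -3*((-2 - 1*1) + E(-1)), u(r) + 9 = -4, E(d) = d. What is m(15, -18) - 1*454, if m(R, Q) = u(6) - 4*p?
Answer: -515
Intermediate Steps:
u(r) = -13 (u(r) = -9 - 4 = -13)
p = 12 (p = -3*((-2 - 1*1) - 1) = -3*((-2 - 1) - 1) = -3*(-3 - 1) = -3*(-4) = 12)
m(R, Q) = -61 (m(R, Q) = -13 - 4*12 = -13 - 48 = -61)
m(15, -18) - 1*454 = -61 - 1*454 = -61 - 454 = -515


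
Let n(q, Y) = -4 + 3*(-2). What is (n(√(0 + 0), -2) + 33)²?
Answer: 529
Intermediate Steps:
n(q, Y) = -10 (n(q, Y) = -4 - 6 = -10)
(n(√(0 + 0), -2) + 33)² = (-10 + 33)² = 23² = 529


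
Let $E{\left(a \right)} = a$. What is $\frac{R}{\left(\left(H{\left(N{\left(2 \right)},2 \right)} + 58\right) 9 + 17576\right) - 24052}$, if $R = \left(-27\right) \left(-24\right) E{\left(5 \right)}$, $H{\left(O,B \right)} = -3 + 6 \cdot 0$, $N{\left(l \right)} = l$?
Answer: $- \frac{3240}{5981} \approx -0.54172$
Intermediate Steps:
$H{\left(O,B \right)} = -3$ ($H{\left(O,B \right)} = -3 + 0 = -3$)
$R = 3240$ ($R = \left(-27\right) \left(-24\right) 5 = 648 \cdot 5 = 3240$)
$\frac{R}{\left(\left(H{\left(N{\left(2 \right)},2 \right)} + 58\right) 9 + 17576\right) - 24052} = \frac{3240}{\left(\left(-3 + 58\right) 9 + 17576\right) - 24052} = \frac{3240}{\left(55 \cdot 9 + 17576\right) - 24052} = \frac{3240}{\left(495 + 17576\right) - 24052} = \frac{3240}{18071 - 24052} = \frac{3240}{-5981} = 3240 \left(- \frac{1}{5981}\right) = - \frac{3240}{5981}$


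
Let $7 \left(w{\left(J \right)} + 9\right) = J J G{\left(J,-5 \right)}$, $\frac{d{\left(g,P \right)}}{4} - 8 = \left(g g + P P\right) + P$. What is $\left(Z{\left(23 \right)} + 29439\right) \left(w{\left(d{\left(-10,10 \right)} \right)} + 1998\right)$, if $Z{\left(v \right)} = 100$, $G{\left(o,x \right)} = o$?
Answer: $\frac{19586388426569}{7} \approx 2.7981 \cdot 10^{12}$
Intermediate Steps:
$d{\left(g,P \right)} = 32 + 4 P + 4 P^{2} + 4 g^{2}$ ($d{\left(g,P \right)} = 32 + 4 \left(\left(g g + P P\right) + P\right) = 32 + 4 \left(\left(g^{2} + P^{2}\right) + P\right) = 32 + 4 \left(\left(P^{2} + g^{2}\right) + P\right) = 32 + 4 \left(P + P^{2} + g^{2}\right) = 32 + \left(4 P + 4 P^{2} + 4 g^{2}\right) = 32 + 4 P + 4 P^{2} + 4 g^{2}$)
$w{\left(J \right)} = -9 + \frac{J^{3}}{7}$ ($w{\left(J \right)} = -9 + \frac{J J J}{7} = -9 + \frac{J^{2} J}{7} = -9 + \frac{J^{3}}{7}$)
$\left(Z{\left(23 \right)} + 29439\right) \left(w{\left(d{\left(-10,10 \right)} \right)} + 1998\right) = \left(100 + 29439\right) \left(\left(-9 + \frac{\left(32 + 4 \cdot 10 + 4 \cdot 10^{2} + 4 \left(-10\right)^{2}\right)^{3}}{7}\right) + 1998\right) = 29539 \left(\left(-9 + \frac{\left(32 + 40 + 4 \cdot 100 + 4 \cdot 100\right)^{3}}{7}\right) + 1998\right) = 29539 \left(\left(-9 + \frac{\left(32 + 40 + 400 + 400\right)^{3}}{7}\right) + 1998\right) = 29539 \left(\left(-9 + \frac{872^{3}}{7}\right) + 1998\right) = 29539 \left(\left(-9 + \frac{1}{7} \cdot 663054848\right) + 1998\right) = 29539 \left(\left(-9 + \frac{663054848}{7}\right) + 1998\right) = 29539 \left(\frac{663054785}{7} + 1998\right) = 29539 \cdot \frac{663068771}{7} = \frac{19586388426569}{7}$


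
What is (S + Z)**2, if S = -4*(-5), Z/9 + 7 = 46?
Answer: 137641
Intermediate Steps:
Z = 351 (Z = -63 + 9*46 = -63 + 414 = 351)
S = 20
(S + Z)**2 = (20 + 351)**2 = 371**2 = 137641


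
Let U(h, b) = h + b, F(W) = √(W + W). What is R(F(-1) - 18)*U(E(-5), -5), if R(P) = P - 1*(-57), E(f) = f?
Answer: -390 - 10*I*√2 ≈ -390.0 - 14.142*I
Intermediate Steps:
F(W) = √2*√W (F(W) = √(2*W) = √2*√W)
R(P) = 57 + P (R(P) = P + 57 = 57 + P)
U(h, b) = b + h
R(F(-1) - 18)*U(E(-5), -5) = (57 + (√2*√(-1) - 18))*(-5 - 5) = (57 + (√2*I - 18))*(-10) = (57 + (I*√2 - 18))*(-10) = (57 + (-18 + I*√2))*(-10) = (39 + I*√2)*(-10) = -390 - 10*I*√2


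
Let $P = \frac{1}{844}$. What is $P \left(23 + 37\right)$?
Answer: $\frac{15}{211} \approx 0.07109$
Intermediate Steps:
$P = \frac{1}{844} \approx 0.0011848$
$P \left(23 + 37\right) = \frac{23 + 37}{844} = \frac{1}{844} \cdot 60 = \frac{15}{211}$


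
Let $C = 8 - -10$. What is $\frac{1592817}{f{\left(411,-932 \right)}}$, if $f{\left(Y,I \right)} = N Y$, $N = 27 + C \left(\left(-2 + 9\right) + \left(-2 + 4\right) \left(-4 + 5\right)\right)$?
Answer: $\frac{530939}{25893} \approx 20.505$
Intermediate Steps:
$C = 18$ ($C = 8 + 10 = 18$)
$N = 189$ ($N = 27 + 18 \left(\left(-2 + 9\right) + \left(-2 + 4\right) \left(-4 + 5\right)\right) = 27 + 18 \left(7 + 2 \cdot 1\right) = 27 + 18 \left(7 + 2\right) = 27 + 18 \cdot 9 = 27 + 162 = 189$)
$f{\left(Y,I \right)} = 189 Y$
$\frac{1592817}{f{\left(411,-932 \right)}} = \frac{1592817}{189 \cdot 411} = \frac{1592817}{77679} = 1592817 \cdot \frac{1}{77679} = \frac{530939}{25893}$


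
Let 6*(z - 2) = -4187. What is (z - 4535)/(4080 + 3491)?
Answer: -31385/45426 ≈ -0.69090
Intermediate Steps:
z = -4175/6 (z = 2 + (⅙)*(-4187) = 2 - 4187/6 = -4175/6 ≈ -695.83)
(z - 4535)/(4080 + 3491) = (-4175/6 - 4535)/(4080 + 3491) = -31385/6/7571 = -31385/6*1/7571 = -31385/45426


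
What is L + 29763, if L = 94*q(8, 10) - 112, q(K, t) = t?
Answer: 30591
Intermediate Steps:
L = 828 (L = 94*10 - 112 = 940 - 112 = 828)
L + 29763 = 828 + 29763 = 30591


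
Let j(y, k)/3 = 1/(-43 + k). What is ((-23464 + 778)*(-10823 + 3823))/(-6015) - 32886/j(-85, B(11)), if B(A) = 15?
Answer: 112494536/401 ≈ 2.8054e+5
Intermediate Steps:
j(y, k) = 3/(-43 + k)
((-23464 + 778)*(-10823 + 3823))/(-6015) - 32886/j(-85, B(11)) = ((-23464 + 778)*(-10823 + 3823))/(-6015) - 32886/(3/(-43 + 15)) = -22686*(-7000)*(-1/6015) - 32886/(3/(-28)) = 158802000*(-1/6015) - 32886/(3*(-1/28)) = -10586800/401 - 32886/(-3/28) = -10586800/401 - 32886*(-28/3) = -10586800/401 + 306936 = 112494536/401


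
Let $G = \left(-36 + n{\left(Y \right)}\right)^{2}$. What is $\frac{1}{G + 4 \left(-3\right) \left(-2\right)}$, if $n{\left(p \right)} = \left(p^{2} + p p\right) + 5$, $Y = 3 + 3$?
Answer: $\frac{1}{1705} \approx 0.00058651$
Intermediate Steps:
$Y = 6$
$n{\left(p \right)} = 5 + 2 p^{2}$ ($n{\left(p \right)} = \left(p^{2} + p^{2}\right) + 5 = 2 p^{2} + 5 = 5 + 2 p^{2}$)
$G = 1681$ ($G = \left(-36 + \left(5 + 2 \cdot 6^{2}\right)\right)^{2} = \left(-36 + \left(5 + 2 \cdot 36\right)\right)^{2} = \left(-36 + \left(5 + 72\right)\right)^{2} = \left(-36 + 77\right)^{2} = 41^{2} = 1681$)
$\frac{1}{G + 4 \left(-3\right) \left(-2\right)} = \frac{1}{1681 + 4 \left(-3\right) \left(-2\right)} = \frac{1}{1681 - -24} = \frac{1}{1681 + 24} = \frac{1}{1705}$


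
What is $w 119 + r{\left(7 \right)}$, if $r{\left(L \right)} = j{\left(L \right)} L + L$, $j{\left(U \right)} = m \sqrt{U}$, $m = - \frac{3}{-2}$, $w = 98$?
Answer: $11669 + \frac{21 \sqrt{7}}{2} \approx 11697.0$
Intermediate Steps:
$m = \frac{3}{2}$ ($m = \left(-3\right) \left(- \frac{1}{2}\right) = \frac{3}{2} \approx 1.5$)
$j{\left(U \right)} = \frac{3 \sqrt{U}}{2}$
$r{\left(L \right)} = L + \frac{3 L^{\frac{3}{2}}}{2}$ ($r{\left(L \right)} = \frac{3 \sqrt{L}}{2} L + L = \frac{3 L^{\frac{3}{2}}}{2} + L = L + \frac{3 L^{\frac{3}{2}}}{2}$)
$w 119 + r{\left(7 \right)} = 98 \cdot 119 + \left(7 + \frac{3 \cdot 7^{\frac{3}{2}}}{2}\right) = 11662 + \left(7 + \frac{3 \cdot 7 \sqrt{7}}{2}\right) = 11662 + \left(7 + \frac{21 \sqrt{7}}{2}\right) = 11669 + \frac{21 \sqrt{7}}{2}$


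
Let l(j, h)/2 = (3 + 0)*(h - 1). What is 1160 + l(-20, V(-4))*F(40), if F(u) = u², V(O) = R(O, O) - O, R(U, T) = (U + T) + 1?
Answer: -37240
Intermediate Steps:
R(U, T) = 1 + T + U (R(U, T) = (T + U) + 1 = 1 + T + U)
V(O) = 1 + O (V(O) = (1 + O + O) - O = (1 + 2*O) - O = 1 + O)
l(j, h) = -6 + 6*h (l(j, h) = 2*((3 + 0)*(h - 1)) = 2*(3*(-1 + h)) = 2*(-3 + 3*h) = -6 + 6*h)
1160 + l(-20, V(-4))*F(40) = 1160 + (-6 + 6*(1 - 4))*40² = 1160 + (-6 + 6*(-3))*1600 = 1160 + (-6 - 18)*1600 = 1160 - 24*1600 = 1160 - 38400 = -37240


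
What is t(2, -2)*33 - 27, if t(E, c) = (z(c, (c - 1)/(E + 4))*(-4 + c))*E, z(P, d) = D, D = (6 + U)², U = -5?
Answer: -423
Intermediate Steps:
D = 1 (D = (6 - 5)² = 1² = 1)
z(P, d) = 1
t(E, c) = E*(-4 + c) (t(E, c) = (1*(-4 + c))*E = (-4 + c)*E = E*(-4 + c))
t(2, -2)*33 - 27 = (2*(-4 - 2))*33 - 27 = (2*(-6))*33 - 27 = -12*33 - 27 = -396 - 27 = -423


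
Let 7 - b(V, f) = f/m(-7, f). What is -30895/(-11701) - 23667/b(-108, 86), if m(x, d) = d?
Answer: -92247399/23402 ≈ -3941.9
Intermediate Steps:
b(V, f) = 6 (b(V, f) = 7 - f/f = 7 - 1*1 = 7 - 1 = 6)
-30895/(-11701) - 23667/b(-108, 86) = -30895/(-11701) - 23667/6 = -30895*(-1/11701) - 23667*⅙ = 30895/11701 - 7889/2 = -92247399/23402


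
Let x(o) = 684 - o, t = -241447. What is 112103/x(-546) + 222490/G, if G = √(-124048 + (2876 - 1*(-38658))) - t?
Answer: 2200438023314723/23901661892430 - 222490*I*√82514/58296736323 ≈ 92.062 - 0.0010963*I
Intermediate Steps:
G = 241447 + I*√82514 (G = √(-124048 + (2876 - 1*(-38658))) - 1*(-241447) = √(-124048 + (2876 + 38658)) + 241447 = √(-124048 + 41534) + 241447 = √(-82514) + 241447 = I*√82514 + 241447 = 241447 + I*√82514 ≈ 2.4145e+5 + 287.25*I)
112103/x(-546) + 222490/G = 112103/(684 - 1*(-546)) + 222490/(241447 + I*√82514) = 112103/(684 + 546) + 222490/(241447 + I*√82514) = 112103/1230 + 222490/(241447 + I*√82514)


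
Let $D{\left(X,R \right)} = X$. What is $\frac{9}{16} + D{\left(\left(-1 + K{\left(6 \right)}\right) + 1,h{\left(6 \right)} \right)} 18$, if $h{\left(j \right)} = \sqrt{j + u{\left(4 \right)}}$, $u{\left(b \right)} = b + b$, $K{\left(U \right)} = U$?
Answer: $\frac{1737}{16} \approx 108.56$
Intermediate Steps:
$u{\left(b \right)} = 2 b$
$h{\left(j \right)} = \sqrt{8 + j}$ ($h{\left(j \right)} = \sqrt{j + 2 \cdot 4} = \sqrt{j + 8} = \sqrt{8 + j}$)
$\frac{9}{16} + D{\left(\left(-1 + K{\left(6 \right)}\right) + 1,h{\left(6 \right)} \right)} 18 = \frac{9}{16} + \left(\left(-1 + 6\right) + 1\right) 18 = 9 \cdot \frac{1}{16} + \left(5 + 1\right) 18 = \frac{9}{16} + 6 \cdot 18 = \frac{9}{16} + 108 = \frac{1737}{16}$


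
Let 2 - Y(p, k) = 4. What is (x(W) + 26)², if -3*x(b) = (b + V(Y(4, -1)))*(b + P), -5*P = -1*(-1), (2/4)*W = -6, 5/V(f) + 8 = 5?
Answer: 1771561/2025 ≈ 874.84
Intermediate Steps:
Y(p, k) = -2 (Y(p, k) = 2 - 1*4 = 2 - 4 = -2)
V(f) = -5/3 (V(f) = 5/(-8 + 5) = 5/(-3) = 5*(-⅓) = -5/3)
W = -12 (W = 2*(-6) = -12)
P = -⅕ (P = -(-1)*(-1)/5 = -⅕*1 = -⅕ ≈ -0.20000)
x(b) = -(-5/3 + b)*(-⅕ + b)/3 (x(b) = -(b - 5/3)*(b - ⅕)/3 = -(-5/3 + b)*(-⅕ + b)/3)
(x(W) + 26)² = ((-⅑ - ⅓*(-12)² + (28/45)*(-12)) + 26)² = ((-⅑ - ⅓*144 - 112/15) + 26)² = ((-⅑ - 48 - 112/15) + 26)² = (-2501/45 + 26)² = (-1331/45)² = 1771561/2025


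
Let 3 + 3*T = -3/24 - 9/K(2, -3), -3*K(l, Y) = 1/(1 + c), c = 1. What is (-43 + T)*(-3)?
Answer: 625/8 ≈ 78.125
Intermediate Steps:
K(l, Y) = -1/6 (K(l, Y) = -1/(3*(1 + 1)) = -1/3/2 = -1/3*1/2 = -1/6)
T = 407/24 (T = -1 + (-3/24 - 9/(-1/6))/3 = -1 + (-3*1/24 - 9*(-6))/3 = -1 + (-1/8 + 54)/3 = -1 + (1/3)*(431/8) = -1 + 431/24 = 407/24 ≈ 16.958)
(-43 + T)*(-3) = (-43 + 407/24)*(-3) = -625/24*(-3) = 625/8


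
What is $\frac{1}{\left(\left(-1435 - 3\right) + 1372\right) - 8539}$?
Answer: $- \frac{1}{8605} \approx -0.00011621$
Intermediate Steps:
$\frac{1}{\left(\left(-1435 - 3\right) + 1372\right) - 8539} = \frac{1}{\left(-1438 + 1372\right) - 8539} = \frac{1}{-66 - 8539} = \frac{1}{-8605} = - \frac{1}{8605}$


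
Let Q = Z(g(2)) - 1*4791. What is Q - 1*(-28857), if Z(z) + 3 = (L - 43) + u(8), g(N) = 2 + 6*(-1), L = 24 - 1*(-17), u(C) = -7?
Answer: 24054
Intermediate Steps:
L = 41 (L = 24 + 17 = 41)
g(N) = -4 (g(N) = 2 - 6 = -4)
Z(z) = -12 (Z(z) = -3 + ((41 - 43) - 7) = -3 + (-2 - 7) = -3 - 9 = -12)
Q = -4803 (Q = -12 - 1*4791 = -12 - 4791 = -4803)
Q - 1*(-28857) = -4803 - 1*(-28857) = -4803 + 28857 = 24054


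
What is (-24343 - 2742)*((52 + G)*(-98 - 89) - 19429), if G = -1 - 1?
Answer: 779479215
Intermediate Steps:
G = -2
(-24343 - 2742)*((52 + G)*(-98 - 89) - 19429) = (-24343 - 2742)*((52 - 2)*(-98 - 89) - 19429) = -27085*(50*(-187) - 19429) = -27085*(-9350 - 19429) = -27085*(-28779) = 779479215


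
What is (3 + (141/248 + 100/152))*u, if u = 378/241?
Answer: 3763935/567796 ≈ 6.6290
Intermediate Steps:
u = 378/241 (u = 378*(1/241) = 378/241 ≈ 1.5685)
(3 + (141/248 + 100/152))*u = (3 + (141/248 + 100/152))*(378/241) = (3 + (141*(1/248) + 100*(1/152)))*(378/241) = (3 + (141/248 + 25/38))*(378/241) = (3 + 5779/4712)*(378/241) = (19915/4712)*(378/241) = 3763935/567796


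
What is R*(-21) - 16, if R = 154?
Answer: -3250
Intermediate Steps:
R*(-21) - 16 = 154*(-21) - 16 = -3234 - 16 = -3250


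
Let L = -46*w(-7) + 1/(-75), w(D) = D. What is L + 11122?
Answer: 858299/75 ≈ 11444.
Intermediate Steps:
L = 24149/75 (L = -46*(-7) + 1/(-75) = 322 - 1/75 = 24149/75 ≈ 321.99)
L + 11122 = 24149/75 + 11122 = 858299/75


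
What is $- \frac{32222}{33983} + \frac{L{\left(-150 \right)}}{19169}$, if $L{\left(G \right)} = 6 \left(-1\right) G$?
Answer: $- \frac{587078818}{651420127} \approx -0.90123$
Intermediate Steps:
$L{\left(G \right)} = - 6 G$
$- \frac{32222}{33983} + \frac{L{\left(-150 \right)}}{19169} = - \frac{32222}{33983} + \frac{\left(-6\right) \left(-150\right)}{19169} = \left(-32222\right) \frac{1}{33983} + 900 \cdot \frac{1}{19169} = - \frac{32222}{33983} + \frac{900}{19169} = - \frac{587078818}{651420127}$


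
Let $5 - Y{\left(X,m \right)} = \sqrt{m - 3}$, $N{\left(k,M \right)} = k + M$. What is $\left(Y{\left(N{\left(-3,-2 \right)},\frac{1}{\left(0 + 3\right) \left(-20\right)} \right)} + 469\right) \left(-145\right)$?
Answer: $-68730 + \frac{29 i \sqrt{2715}}{6} \approx -68730.0 + 251.84 i$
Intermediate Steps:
$N{\left(k,M \right)} = M + k$
$Y{\left(X,m \right)} = 5 - \sqrt{-3 + m}$ ($Y{\left(X,m \right)} = 5 - \sqrt{m - 3} = 5 - \sqrt{-3 + m}$)
$\left(Y{\left(N{\left(-3,-2 \right)},\frac{1}{\left(0 + 3\right) \left(-20\right)} \right)} + 469\right) \left(-145\right) = \left(\left(5 - \sqrt{-3 + \frac{1}{\left(0 + 3\right) \left(-20\right)}}\right) + 469\right) \left(-145\right) = \left(\left(5 - \sqrt{-3 + \frac{1}{3} \left(- \frac{1}{20}\right)}\right) + 469\right) \left(-145\right) = \left(\left(5 - \sqrt{-3 - \frac{1}{60}}\right) + 469\right) \left(-145\right) = \left(\left(5 - \sqrt{- \frac{181}{60}}\right) + 469\right) \left(-145\right) = \left(\left(5 - \frac{i \sqrt{2715}}{30}\right) + 469\right) \left(-145\right) = \left(474 - \frac{i \sqrt{2715}}{30}\right) \left(-145\right) = -68730 + \frac{29 i \sqrt{2715}}{6}$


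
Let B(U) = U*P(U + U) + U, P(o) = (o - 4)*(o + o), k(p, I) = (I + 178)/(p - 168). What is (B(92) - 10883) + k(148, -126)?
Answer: 30416432/5 ≈ 6.0833e+6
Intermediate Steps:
k(p, I) = (178 + I)/(-168 + p)
P(o) = 2*o*(-4 + o) (P(o) = (-4 + o)*(2*o) = 2*o*(-4 + o))
B(U) = U + 4*U²*(-4 + 2*U) (B(U) = U*(2*(U + U)*(-4 + (U + U))) + U = U*(2*(2*U)*(-4 + 2*U)) + U = U*(4*U*(-4 + 2*U)) + U = 4*U²*(-4 + 2*U) + U = U + 4*U²*(-4 + 2*U))
(B(92) - 10883) + k(148, -126) = (92*(1 + 8*92*(-2 + 92)) - 10883) + (178 - 126)/(-168 + 148) = (92*(1 + 8*92*90) - 10883) + 52/(-20) = (92*(1 + 66240) - 10883) - 1/20*52 = (92*66241 - 10883) - 13/5 = (6094172 - 10883) - 13/5 = 6083289 - 13/5 = 30416432/5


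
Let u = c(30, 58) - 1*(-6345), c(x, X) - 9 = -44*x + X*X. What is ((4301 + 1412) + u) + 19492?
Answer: 33603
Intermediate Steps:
c(x, X) = 9 + X**2 - 44*x (c(x, X) = 9 + (-44*x + X*X) = 9 + (-44*x + X**2) = 9 + (X**2 - 44*x) = 9 + X**2 - 44*x)
u = 8398 (u = (9 + 58**2 - 44*30) - 1*(-6345) = (9 + 3364 - 1320) + 6345 = 2053 + 6345 = 8398)
((4301 + 1412) + u) + 19492 = ((4301 + 1412) + 8398) + 19492 = (5713 + 8398) + 19492 = 14111 + 19492 = 33603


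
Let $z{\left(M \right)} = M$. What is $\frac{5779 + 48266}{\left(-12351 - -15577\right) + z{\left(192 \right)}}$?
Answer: $\frac{54045}{3418} \approx 15.812$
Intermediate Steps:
$\frac{5779 + 48266}{\left(-12351 - -15577\right) + z{\left(192 \right)}} = \frac{5779 + 48266}{\left(-12351 - -15577\right) + 192} = \frac{54045}{\left(-12351 + 15577\right) + 192} = \frac{54045}{3226 + 192} = \frac{54045}{3418}$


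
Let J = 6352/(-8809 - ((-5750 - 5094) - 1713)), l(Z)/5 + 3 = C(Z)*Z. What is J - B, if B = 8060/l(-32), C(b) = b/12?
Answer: -318392/17803 ≈ -17.884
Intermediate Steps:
C(b) = b/12 (C(b) = b*(1/12) = b/12)
l(Z) = -15 + 5*Z²/12 (l(Z) = -15 + 5*((Z/12)*Z) = -15 + 5*(Z²/12) = -15 + 5*Z²/12)
J = 1588/937 (J = 6352/(-8809 - (-10844 - 1713)) = 6352/(-8809 - 1*(-12557)) = 6352/(-8809 + 12557) = 6352/3748 = 6352*(1/3748) = 1588/937 ≈ 1.6948)
B = 372/19 (B = 8060/(-15 + (5/12)*(-32)²) = 8060/(-15 + (5/12)*1024) = 8060/(-15 + 1280/3) = 8060/(1235/3) = 8060*(3/1235) = 372/19 ≈ 19.579)
J - B = 1588/937 - 1*372/19 = 1588/937 - 372/19 = -318392/17803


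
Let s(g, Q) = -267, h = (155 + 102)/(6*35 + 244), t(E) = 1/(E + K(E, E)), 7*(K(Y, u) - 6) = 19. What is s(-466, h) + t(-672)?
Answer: -1239688/4643 ≈ -267.00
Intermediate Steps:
K(Y, u) = 61/7 (K(Y, u) = 6 + (1/7)*19 = 6 + 19/7 = 61/7)
t(E) = 1/(61/7 + E) (t(E) = 1/(E + 61/7) = 1/(61/7 + E))
h = 257/454 (h = 257/(210 + 244) = 257/454 ≈ 0.56608)
s(-466, h) + t(-672) = -267 + 7/(61 + 7*(-672)) = -267 + 7/(61 - 4704) = -267 + 7/(-4643) = -267 + 7*(-1/4643) = -267 - 7/4643 = -1239688/4643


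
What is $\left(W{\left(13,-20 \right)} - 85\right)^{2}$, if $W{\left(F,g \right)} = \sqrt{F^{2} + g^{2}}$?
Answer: $\left(85 - \sqrt{569}\right)^{2} \approx 3738.9$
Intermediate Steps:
$\left(W{\left(13,-20 \right)} - 85\right)^{2} = \left(\sqrt{13^{2} + \left(-20\right)^{2}} - 85\right)^{2} = \left(\sqrt{169 + 400} + \left(-212 + 127\right)\right)^{2} = \left(\sqrt{569} - 85\right)^{2} = \left(-85 + \sqrt{569}\right)^{2}$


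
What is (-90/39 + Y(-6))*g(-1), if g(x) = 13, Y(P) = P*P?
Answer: 438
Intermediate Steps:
Y(P) = P**2
(-90/39 + Y(-6))*g(-1) = (-90/39 + (-6)**2)*13 = (-90*1/39 + 36)*13 = (-30/13 + 36)*13 = (438/13)*13 = 438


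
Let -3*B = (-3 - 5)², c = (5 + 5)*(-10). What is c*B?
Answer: 6400/3 ≈ 2133.3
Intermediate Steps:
c = -100 (c = 10*(-10) = -100)
B = -64/3 (B = -(-3 - 5)²/3 = -⅓*(-8)² = -⅓*64 = -64/3 ≈ -21.333)
c*B = -100*(-64/3) = 6400/3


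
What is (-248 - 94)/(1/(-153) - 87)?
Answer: 26163/6656 ≈ 3.9307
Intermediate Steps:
(-248 - 94)/(1/(-153) - 87) = -342/(-1/153 - 87) = -342/(-13312/153) = -342*(-153/13312) = 26163/6656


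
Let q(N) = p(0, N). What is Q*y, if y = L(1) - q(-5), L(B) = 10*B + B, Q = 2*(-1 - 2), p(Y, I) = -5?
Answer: -96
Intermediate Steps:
Q = -6 (Q = 2*(-3) = -6)
L(B) = 11*B
q(N) = -5
y = 16 (y = 11*1 - 1*(-5) = 11 + 5 = 16)
Q*y = -6*16 = -96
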